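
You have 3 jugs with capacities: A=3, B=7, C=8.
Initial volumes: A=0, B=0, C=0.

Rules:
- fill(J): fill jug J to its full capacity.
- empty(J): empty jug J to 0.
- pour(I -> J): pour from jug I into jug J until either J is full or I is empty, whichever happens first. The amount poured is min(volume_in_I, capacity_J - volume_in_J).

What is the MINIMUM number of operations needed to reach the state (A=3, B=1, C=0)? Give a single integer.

Answer: 4

Derivation:
BFS from (A=0, B=0, C=0). One shortest path:
  1. fill(B) -> (A=0 B=7 C=0)
  2. pour(B -> A) -> (A=3 B=4 C=0)
  3. empty(A) -> (A=0 B=4 C=0)
  4. pour(B -> A) -> (A=3 B=1 C=0)
Reached target in 4 moves.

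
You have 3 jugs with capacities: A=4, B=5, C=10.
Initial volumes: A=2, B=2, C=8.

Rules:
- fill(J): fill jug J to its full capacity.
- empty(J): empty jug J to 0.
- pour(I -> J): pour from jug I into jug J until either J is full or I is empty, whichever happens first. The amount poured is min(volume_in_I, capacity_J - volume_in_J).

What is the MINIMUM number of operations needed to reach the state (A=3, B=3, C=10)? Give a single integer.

BFS from (A=2, B=2, C=8). One shortest path:
  1. pour(A -> B) -> (A=0 B=4 C=8)
  2. fill(A) -> (A=4 B=4 C=8)
  3. pour(A -> B) -> (A=3 B=5 C=8)
  4. pour(B -> C) -> (A=3 B=3 C=10)
Reached target in 4 moves.

Answer: 4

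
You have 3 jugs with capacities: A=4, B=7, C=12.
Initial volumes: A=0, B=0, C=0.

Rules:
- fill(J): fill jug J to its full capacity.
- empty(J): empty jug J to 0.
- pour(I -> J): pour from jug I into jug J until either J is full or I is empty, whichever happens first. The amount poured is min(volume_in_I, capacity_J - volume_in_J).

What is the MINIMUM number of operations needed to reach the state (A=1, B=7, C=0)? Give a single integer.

BFS from (A=0, B=0, C=0). One shortest path:
  1. fill(A) -> (A=4 B=0 C=0)
  2. pour(A -> B) -> (A=0 B=4 C=0)
  3. fill(A) -> (A=4 B=4 C=0)
  4. pour(A -> B) -> (A=1 B=7 C=0)
Reached target in 4 moves.

Answer: 4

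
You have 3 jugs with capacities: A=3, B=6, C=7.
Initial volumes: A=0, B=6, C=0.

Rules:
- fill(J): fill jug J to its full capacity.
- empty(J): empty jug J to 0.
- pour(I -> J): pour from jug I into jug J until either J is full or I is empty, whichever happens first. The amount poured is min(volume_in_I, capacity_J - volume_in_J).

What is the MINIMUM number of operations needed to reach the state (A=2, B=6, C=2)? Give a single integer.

BFS from (A=0, B=6, C=0). One shortest path:
  1. fill(A) -> (A=3 B=6 C=0)
  2. pour(B -> C) -> (A=3 B=0 C=6)
  3. pour(A -> C) -> (A=2 B=0 C=7)
  4. pour(C -> B) -> (A=2 B=6 C=1)
  5. empty(B) -> (A=2 B=0 C=1)
  6. pour(C -> B) -> (A=2 B=1 C=0)
  7. fill(C) -> (A=2 B=1 C=7)
  8. pour(C -> B) -> (A=2 B=6 C=2)
Reached target in 8 moves.

Answer: 8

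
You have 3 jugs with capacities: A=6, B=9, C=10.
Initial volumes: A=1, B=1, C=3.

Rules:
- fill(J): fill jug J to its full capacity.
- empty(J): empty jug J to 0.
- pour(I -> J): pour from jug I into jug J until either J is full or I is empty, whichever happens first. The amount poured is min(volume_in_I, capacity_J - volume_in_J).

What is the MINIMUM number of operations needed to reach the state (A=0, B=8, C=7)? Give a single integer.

BFS from (A=1, B=1, C=3). One shortest path:
  1. pour(A -> B) -> (A=0 B=2 C=3)
  2. pour(C -> A) -> (A=3 B=2 C=0)
  3. fill(C) -> (A=3 B=2 C=10)
  4. pour(C -> A) -> (A=6 B=2 C=7)
  5. pour(A -> B) -> (A=0 B=8 C=7)
Reached target in 5 moves.

Answer: 5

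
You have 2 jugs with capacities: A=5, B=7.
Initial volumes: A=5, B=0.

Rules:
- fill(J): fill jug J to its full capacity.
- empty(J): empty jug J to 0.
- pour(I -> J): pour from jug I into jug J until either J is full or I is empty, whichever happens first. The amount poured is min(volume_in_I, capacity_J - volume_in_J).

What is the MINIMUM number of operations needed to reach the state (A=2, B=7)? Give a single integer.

BFS from (A=5, B=0). One shortest path:
  1. empty(A) -> (A=0 B=0)
  2. fill(B) -> (A=0 B=7)
  3. pour(B -> A) -> (A=5 B=2)
  4. empty(A) -> (A=0 B=2)
  5. pour(B -> A) -> (A=2 B=0)
  6. fill(B) -> (A=2 B=7)
Reached target in 6 moves.

Answer: 6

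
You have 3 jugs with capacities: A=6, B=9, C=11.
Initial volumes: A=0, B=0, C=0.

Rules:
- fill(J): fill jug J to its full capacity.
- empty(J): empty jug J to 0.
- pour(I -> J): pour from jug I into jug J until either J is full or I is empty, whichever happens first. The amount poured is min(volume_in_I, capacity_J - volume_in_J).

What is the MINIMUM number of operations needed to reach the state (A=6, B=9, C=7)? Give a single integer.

BFS from (A=0, B=0, C=0). One shortest path:
  1. fill(C) -> (A=0 B=0 C=11)
  2. pour(C -> A) -> (A=6 B=0 C=5)
  3. pour(C -> B) -> (A=6 B=5 C=0)
  4. fill(C) -> (A=6 B=5 C=11)
  5. pour(C -> B) -> (A=6 B=9 C=7)
Reached target in 5 moves.

Answer: 5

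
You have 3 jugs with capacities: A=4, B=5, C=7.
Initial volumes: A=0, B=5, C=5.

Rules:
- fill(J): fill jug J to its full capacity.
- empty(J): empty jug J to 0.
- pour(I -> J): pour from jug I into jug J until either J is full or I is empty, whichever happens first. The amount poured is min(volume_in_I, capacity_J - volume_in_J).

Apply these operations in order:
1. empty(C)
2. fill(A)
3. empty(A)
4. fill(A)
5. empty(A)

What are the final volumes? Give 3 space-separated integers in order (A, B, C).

Step 1: empty(C) -> (A=0 B=5 C=0)
Step 2: fill(A) -> (A=4 B=5 C=0)
Step 3: empty(A) -> (A=0 B=5 C=0)
Step 4: fill(A) -> (A=4 B=5 C=0)
Step 5: empty(A) -> (A=0 B=5 C=0)

Answer: 0 5 0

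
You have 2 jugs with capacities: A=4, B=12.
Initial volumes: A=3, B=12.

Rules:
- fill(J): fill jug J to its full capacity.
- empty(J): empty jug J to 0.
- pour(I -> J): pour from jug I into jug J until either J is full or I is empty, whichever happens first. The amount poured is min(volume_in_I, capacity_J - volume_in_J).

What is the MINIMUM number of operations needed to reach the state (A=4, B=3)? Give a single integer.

BFS from (A=3, B=12). One shortest path:
  1. empty(B) -> (A=3 B=0)
  2. pour(A -> B) -> (A=0 B=3)
  3. fill(A) -> (A=4 B=3)
Reached target in 3 moves.

Answer: 3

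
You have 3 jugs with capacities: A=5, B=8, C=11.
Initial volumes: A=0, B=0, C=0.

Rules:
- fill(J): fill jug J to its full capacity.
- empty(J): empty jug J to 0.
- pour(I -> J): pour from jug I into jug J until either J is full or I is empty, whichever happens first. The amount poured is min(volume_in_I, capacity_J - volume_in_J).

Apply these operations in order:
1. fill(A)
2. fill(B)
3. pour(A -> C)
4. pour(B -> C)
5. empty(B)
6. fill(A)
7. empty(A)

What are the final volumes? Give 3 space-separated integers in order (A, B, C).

Answer: 0 0 11

Derivation:
Step 1: fill(A) -> (A=5 B=0 C=0)
Step 2: fill(B) -> (A=5 B=8 C=0)
Step 3: pour(A -> C) -> (A=0 B=8 C=5)
Step 4: pour(B -> C) -> (A=0 B=2 C=11)
Step 5: empty(B) -> (A=0 B=0 C=11)
Step 6: fill(A) -> (A=5 B=0 C=11)
Step 7: empty(A) -> (A=0 B=0 C=11)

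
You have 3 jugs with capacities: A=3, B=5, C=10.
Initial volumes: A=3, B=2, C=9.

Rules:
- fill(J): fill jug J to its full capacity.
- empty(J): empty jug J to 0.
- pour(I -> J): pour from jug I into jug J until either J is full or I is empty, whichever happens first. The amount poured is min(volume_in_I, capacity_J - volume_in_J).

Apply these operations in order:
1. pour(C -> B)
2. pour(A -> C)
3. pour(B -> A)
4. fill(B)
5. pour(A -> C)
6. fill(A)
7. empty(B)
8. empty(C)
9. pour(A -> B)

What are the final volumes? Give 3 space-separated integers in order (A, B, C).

Answer: 0 3 0

Derivation:
Step 1: pour(C -> B) -> (A=3 B=5 C=6)
Step 2: pour(A -> C) -> (A=0 B=5 C=9)
Step 3: pour(B -> A) -> (A=3 B=2 C=9)
Step 4: fill(B) -> (A=3 B=5 C=9)
Step 5: pour(A -> C) -> (A=2 B=5 C=10)
Step 6: fill(A) -> (A=3 B=5 C=10)
Step 7: empty(B) -> (A=3 B=0 C=10)
Step 8: empty(C) -> (A=3 B=0 C=0)
Step 9: pour(A -> B) -> (A=0 B=3 C=0)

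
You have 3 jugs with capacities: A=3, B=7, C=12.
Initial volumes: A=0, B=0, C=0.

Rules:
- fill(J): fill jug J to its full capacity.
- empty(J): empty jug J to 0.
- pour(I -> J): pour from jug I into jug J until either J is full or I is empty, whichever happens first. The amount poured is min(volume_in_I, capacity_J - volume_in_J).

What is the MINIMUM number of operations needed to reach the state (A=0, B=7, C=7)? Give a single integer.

Answer: 3

Derivation:
BFS from (A=0, B=0, C=0). One shortest path:
  1. fill(B) -> (A=0 B=7 C=0)
  2. pour(B -> C) -> (A=0 B=0 C=7)
  3. fill(B) -> (A=0 B=7 C=7)
Reached target in 3 moves.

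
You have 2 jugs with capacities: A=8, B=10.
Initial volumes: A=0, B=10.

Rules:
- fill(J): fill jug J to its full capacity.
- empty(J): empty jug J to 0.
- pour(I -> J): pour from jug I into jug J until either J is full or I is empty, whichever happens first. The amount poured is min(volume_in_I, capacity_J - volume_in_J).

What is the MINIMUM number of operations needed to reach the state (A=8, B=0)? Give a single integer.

Answer: 2

Derivation:
BFS from (A=0, B=10). One shortest path:
  1. fill(A) -> (A=8 B=10)
  2. empty(B) -> (A=8 B=0)
Reached target in 2 moves.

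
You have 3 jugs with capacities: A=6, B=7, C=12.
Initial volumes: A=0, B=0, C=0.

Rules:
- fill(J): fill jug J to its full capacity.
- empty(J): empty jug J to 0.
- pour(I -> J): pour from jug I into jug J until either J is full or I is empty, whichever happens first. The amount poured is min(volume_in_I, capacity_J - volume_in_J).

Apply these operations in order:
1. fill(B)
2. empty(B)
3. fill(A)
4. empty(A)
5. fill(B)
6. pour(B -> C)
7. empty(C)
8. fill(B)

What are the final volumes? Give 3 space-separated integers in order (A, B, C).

Answer: 0 7 0

Derivation:
Step 1: fill(B) -> (A=0 B=7 C=0)
Step 2: empty(B) -> (A=0 B=0 C=0)
Step 3: fill(A) -> (A=6 B=0 C=0)
Step 4: empty(A) -> (A=0 B=0 C=0)
Step 5: fill(B) -> (A=0 B=7 C=0)
Step 6: pour(B -> C) -> (A=0 B=0 C=7)
Step 7: empty(C) -> (A=0 B=0 C=0)
Step 8: fill(B) -> (A=0 B=7 C=0)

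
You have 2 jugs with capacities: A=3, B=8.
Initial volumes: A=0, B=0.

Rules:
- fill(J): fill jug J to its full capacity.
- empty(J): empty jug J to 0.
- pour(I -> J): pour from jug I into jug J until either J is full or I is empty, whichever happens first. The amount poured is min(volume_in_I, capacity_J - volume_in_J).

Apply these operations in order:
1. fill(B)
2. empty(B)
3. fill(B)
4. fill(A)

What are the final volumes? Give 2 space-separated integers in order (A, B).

Step 1: fill(B) -> (A=0 B=8)
Step 2: empty(B) -> (A=0 B=0)
Step 3: fill(B) -> (A=0 B=8)
Step 4: fill(A) -> (A=3 B=8)

Answer: 3 8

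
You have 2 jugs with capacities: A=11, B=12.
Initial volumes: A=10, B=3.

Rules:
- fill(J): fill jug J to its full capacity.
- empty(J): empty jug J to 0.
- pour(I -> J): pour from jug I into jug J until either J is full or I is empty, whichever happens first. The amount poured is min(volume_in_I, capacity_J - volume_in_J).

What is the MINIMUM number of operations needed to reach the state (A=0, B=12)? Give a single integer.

BFS from (A=10, B=3). One shortest path:
  1. empty(A) -> (A=0 B=3)
  2. fill(B) -> (A=0 B=12)
Reached target in 2 moves.

Answer: 2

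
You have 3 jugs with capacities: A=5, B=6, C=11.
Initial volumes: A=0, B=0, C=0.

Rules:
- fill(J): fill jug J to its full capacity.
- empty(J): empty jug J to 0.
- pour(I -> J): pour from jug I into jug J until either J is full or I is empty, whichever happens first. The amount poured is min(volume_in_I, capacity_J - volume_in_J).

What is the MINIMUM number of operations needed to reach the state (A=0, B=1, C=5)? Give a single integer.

Answer: 3

Derivation:
BFS from (A=0, B=0, C=0). One shortest path:
  1. fill(B) -> (A=0 B=6 C=0)
  2. pour(B -> A) -> (A=5 B=1 C=0)
  3. pour(A -> C) -> (A=0 B=1 C=5)
Reached target in 3 moves.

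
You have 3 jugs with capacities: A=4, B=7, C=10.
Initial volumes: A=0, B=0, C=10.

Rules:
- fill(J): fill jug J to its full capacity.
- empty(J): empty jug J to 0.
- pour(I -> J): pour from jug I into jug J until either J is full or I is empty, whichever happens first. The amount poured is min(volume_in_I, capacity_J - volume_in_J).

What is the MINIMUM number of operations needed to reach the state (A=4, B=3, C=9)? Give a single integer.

Answer: 6

Derivation:
BFS from (A=0, B=0, C=10). One shortest path:
  1. pour(C -> A) -> (A=4 B=0 C=6)
  2. empty(A) -> (A=0 B=0 C=6)
  3. pour(C -> B) -> (A=0 B=6 C=0)
  4. fill(C) -> (A=0 B=6 C=10)
  5. pour(C -> B) -> (A=0 B=7 C=9)
  6. pour(B -> A) -> (A=4 B=3 C=9)
Reached target in 6 moves.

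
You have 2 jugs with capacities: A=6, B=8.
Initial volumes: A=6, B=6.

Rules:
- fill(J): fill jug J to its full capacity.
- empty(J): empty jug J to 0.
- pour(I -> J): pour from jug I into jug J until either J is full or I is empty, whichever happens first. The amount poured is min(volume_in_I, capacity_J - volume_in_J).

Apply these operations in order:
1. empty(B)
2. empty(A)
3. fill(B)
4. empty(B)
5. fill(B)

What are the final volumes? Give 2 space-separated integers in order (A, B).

Step 1: empty(B) -> (A=6 B=0)
Step 2: empty(A) -> (A=0 B=0)
Step 3: fill(B) -> (A=0 B=8)
Step 4: empty(B) -> (A=0 B=0)
Step 5: fill(B) -> (A=0 B=8)

Answer: 0 8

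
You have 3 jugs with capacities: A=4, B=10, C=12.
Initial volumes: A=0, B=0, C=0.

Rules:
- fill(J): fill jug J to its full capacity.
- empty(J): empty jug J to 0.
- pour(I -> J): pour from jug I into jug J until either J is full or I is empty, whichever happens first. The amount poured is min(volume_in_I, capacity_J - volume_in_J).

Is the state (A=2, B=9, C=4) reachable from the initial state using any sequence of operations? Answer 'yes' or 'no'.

Answer: no

Derivation:
BFS explored all 106 reachable states.
Reachable set includes: (0,0,0), (0,0,2), (0,0,4), (0,0,6), (0,0,8), (0,0,10), (0,0,12), (0,2,0), (0,2,2), (0,2,4), (0,2,6), (0,2,8) ...
Target (A=2, B=9, C=4) not in reachable set → no.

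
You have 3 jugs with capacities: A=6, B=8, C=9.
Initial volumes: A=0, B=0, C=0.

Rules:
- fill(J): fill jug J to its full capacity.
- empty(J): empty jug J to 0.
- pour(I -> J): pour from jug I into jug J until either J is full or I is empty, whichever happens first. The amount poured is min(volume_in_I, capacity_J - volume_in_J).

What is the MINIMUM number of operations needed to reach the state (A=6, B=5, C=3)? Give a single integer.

Answer: 5

Derivation:
BFS from (A=0, B=0, C=0). One shortest path:
  1. fill(A) -> (A=6 B=0 C=0)
  2. fill(B) -> (A=6 B=8 C=0)
  3. pour(A -> C) -> (A=0 B=8 C=6)
  4. pour(B -> C) -> (A=0 B=5 C=9)
  5. pour(C -> A) -> (A=6 B=5 C=3)
Reached target in 5 moves.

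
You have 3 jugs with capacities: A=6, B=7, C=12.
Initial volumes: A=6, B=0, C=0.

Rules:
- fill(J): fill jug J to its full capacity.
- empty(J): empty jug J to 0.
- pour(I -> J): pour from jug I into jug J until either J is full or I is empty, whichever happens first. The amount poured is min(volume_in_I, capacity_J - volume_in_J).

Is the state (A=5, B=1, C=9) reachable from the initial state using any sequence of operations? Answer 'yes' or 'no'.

Answer: no

Derivation:
BFS explored all 398 reachable states.
Reachable set includes: (0,0,0), (0,0,1), (0,0,2), (0,0,3), (0,0,4), (0,0,5), (0,0,6), (0,0,7), (0,0,8), (0,0,9), (0,0,10), (0,0,11) ...
Target (A=5, B=1, C=9) not in reachable set → no.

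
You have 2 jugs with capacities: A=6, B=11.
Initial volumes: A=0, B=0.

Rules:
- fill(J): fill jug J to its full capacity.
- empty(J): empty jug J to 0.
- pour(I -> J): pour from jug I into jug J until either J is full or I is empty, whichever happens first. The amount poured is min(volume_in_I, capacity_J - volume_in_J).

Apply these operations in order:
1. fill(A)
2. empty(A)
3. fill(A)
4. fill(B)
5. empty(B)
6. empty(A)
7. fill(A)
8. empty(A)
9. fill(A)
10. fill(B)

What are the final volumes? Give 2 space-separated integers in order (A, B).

Step 1: fill(A) -> (A=6 B=0)
Step 2: empty(A) -> (A=0 B=0)
Step 3: fill(A) -> (A=6 B=0)
Step 4: fill(B) -> (A=6 B=11)
Step 5: empty(B) -> (A=6 B=0)
Step 6: empty(A) -> (A=0 B=0)
Step 7: fill(A) -> (A=6 B=0)
Step 8: empty(A) -> (A=0 B=0)
Step 9: fill(A) -> (A=6 B=0)
Step 10: fill(B) -> (A=6 B=11)

Answer: 6 11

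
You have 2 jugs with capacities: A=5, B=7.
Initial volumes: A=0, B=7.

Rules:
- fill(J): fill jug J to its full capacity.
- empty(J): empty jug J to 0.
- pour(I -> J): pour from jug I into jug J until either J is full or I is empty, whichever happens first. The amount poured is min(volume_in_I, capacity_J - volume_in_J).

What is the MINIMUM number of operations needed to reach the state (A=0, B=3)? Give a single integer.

BFS from (A=0, B=7). One shortest path:
  1. fill(A) -> (A=5 B=7)
  2. empty(B) -> (A=5 B=0)
  3. pour(A -> B) -> (A=0 B=5)
  4. fill(A) -> (A=5 B=5)
  5. pour(A -> B) -> (A=3 B=7)
  6. empty(B) -> (A=3 B=0)
  7. pour(A -> B) -> (A=0 B=3)
Reached target in 7 moves.

Answer: 7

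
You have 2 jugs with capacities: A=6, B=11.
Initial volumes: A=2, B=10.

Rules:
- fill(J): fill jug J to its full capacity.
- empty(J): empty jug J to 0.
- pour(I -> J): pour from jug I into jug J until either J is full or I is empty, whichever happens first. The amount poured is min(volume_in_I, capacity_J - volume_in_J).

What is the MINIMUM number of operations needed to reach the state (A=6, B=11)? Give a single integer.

Answer: 2

Derivation:
BFS from (A=2, B=10). One shortest path:
  1. fill(A) -> (A=6 B=10)
  2. fill(B) -> (A=6 B=11)
Reached target in 2 moves.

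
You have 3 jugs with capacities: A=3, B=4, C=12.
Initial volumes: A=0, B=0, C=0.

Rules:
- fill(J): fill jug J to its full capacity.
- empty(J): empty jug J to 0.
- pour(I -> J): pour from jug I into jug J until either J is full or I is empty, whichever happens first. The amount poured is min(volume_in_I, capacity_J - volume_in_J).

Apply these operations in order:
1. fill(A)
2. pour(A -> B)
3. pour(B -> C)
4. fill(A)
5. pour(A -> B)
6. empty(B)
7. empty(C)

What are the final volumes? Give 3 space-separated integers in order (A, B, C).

Answer: 0 0 0

Derivation:
Step 1: fill(A) -> (A=3 B=0 C=0)
Step 2: pour(A -> B) -> (A=0 B=3 C=0)
Step 3: pour(B -> C) -> (A=0 B=0 C=3)
Step 4: fill(A) -> (A=3 B=0 C=3)
Step 5: pour(A -> B) -> (A=0 B=3 C=3)
Step 6: empty(B) -> (A=0 B=0 C=3)
Step 7: empty(C) -> (A=0 B=0 C=0)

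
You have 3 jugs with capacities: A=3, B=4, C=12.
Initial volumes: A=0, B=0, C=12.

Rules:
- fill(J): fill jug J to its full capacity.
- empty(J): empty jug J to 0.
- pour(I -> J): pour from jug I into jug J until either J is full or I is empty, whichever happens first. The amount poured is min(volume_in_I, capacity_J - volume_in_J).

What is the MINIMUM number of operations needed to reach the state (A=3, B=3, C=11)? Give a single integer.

Answer: 7

Derivation:
BFS from (A=0, B=0, C=12). One shortest path:
  1. fill(A) -> (A=3 B=0 C=12)
  2. pour(A -> B) -> (A=0 B=3 C=12)
  3. fill(A) -> (A=3 B=3 C=12)
  4. pour(C -> B) -> (A=3 B=4 C=11)
  5. empty(B) -> (A=3 B=0 C=11)
  6. pour(A -> B) -> (A=0 B=3 C=11)
  7. fill(A) -> (A=3 B=3 C=11)
Reached target in 7 moves.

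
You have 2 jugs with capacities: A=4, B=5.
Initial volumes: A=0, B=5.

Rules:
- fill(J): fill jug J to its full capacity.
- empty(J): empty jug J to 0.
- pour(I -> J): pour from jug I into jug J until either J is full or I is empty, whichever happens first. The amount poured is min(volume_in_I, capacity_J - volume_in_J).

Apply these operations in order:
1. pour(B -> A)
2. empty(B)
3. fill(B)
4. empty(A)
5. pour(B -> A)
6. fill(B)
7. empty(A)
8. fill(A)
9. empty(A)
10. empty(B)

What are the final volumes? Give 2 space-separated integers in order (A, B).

Answer: 0 0

Derivation:
Step 1: pour(B -> A) -> (A=4 B=1)
Step 2: empty(B) -> (A=4 B=0)
Step 3: fill(B) -> (A=4 B=5)
Step 4: empty(A) -> (A=0 B=5)
Step 5: pour(B -> A) -> (A=4 B=1)
Step 6: fill(B) -> (A=4 B=5)
Step 7: empty(A) -> (A=0 B=5)
Step 8: fill(A) -> (A=4 B=5)
Step 9: empty(A) -> (A=0 B=5)
Step 10: empty(B) -> (A=0 B=0)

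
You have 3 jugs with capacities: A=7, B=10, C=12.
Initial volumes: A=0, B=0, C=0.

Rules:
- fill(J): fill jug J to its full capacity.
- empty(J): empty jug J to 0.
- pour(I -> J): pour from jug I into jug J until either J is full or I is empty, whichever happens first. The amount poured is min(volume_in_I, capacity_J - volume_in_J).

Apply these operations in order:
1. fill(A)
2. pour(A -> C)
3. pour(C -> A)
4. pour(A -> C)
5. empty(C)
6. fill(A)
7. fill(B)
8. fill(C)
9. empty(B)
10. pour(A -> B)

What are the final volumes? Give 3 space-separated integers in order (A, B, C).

Answer: 0 7 12

Derivation:
Step 1: fill(A) -> (A=7 B=0 C=0)
Step 2: pour(A -> C) -> (A=0 B=0 C=7)
Step 3: pour(C -> A) -> (A=7 B=0 C=0)
Step 4: pour(A -> C) -> (A=0 B=0 C=7)
Step 5: empty(C) -> (A=0 B=0 C=0)
Step 6: fill(A) -> (A=7 B=0 C=0)
Step 7: fill(B) -> (A=7 B=10 C=0)
Step 8: fill(C) -> (A=7 B=10 C=12)
Step 9: empty(B) -> (A=7 B=0 C=12)
Step 10: pour(A -> B) -> (A=0 B=7 C=12)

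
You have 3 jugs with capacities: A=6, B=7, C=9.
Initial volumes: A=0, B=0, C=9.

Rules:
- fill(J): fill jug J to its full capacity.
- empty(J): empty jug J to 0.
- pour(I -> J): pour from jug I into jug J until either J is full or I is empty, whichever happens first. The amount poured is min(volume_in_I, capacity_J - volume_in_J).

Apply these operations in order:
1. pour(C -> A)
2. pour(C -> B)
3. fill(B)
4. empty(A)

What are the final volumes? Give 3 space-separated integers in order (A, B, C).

Step 1: pour(C -> A) -> (A=6 B=0 C=3)
Step 2: pour(C -> B) -> (A=6 B=3 C=0)
Step 3: fill(B) -> (A=6 B=7 C=0)
Step 4: empty(A) -> (A=0 B=7 C=0)

Answer: 0 7 0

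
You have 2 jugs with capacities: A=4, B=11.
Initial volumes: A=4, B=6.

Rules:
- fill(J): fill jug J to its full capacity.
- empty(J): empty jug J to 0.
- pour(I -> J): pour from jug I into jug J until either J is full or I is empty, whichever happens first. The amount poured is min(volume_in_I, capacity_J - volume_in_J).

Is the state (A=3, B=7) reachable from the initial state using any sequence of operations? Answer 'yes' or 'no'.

BFS explored all 30 reachable states.
Reachable set includes: (0,0), (0,1), (0,2), (0,3), (0,4), (0,5), (0,6), (0,7), (0,8), (0,9), (0,10), (0,11) ...
Target (A=3, B=7) not in reachable set → no.

Answer: no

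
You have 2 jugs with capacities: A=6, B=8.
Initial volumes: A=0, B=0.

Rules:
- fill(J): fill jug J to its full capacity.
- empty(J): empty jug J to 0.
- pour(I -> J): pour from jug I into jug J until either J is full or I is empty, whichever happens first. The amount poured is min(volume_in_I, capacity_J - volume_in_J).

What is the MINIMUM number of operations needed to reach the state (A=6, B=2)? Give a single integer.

BFS from (A=0, B=0). One shortest path:
  1. fill(B) -> (A=0 B=8)
  2. pour(B -> A) -> (A=6 B=2)
Reached target in 2 moves.

Answer: 2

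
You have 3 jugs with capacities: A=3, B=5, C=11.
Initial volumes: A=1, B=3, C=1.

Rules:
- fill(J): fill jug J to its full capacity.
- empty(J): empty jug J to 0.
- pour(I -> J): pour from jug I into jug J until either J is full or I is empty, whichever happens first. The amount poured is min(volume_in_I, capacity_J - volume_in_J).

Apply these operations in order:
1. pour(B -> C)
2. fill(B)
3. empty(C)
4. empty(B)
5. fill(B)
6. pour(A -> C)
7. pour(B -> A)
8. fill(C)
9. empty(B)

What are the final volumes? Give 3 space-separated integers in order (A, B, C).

Answer: 3 0 11

Derivation:
Step 1: pour(B -> C) -> (A=1 B=0 C=4)
Step 2: fill(B) -> (A=1 B=5 C=4)
Step 3: empty(C) -> (A=1 B=5 C=0)
Step 4: empty(B) -> (A=1 B=0 C=0)
Step 5: fill(B) -> (A=1 B=5 C=0)
Step 6: pour(A -> C) -> (A=0 B=5 C=1)
Step 7: pour(B -> A) -> (A=3 B=2 C=1)
Step 8: fill(C) -> (A=3 B=2 C=11)
Step 9: empty(B) -> (A=3 B=0 C=11)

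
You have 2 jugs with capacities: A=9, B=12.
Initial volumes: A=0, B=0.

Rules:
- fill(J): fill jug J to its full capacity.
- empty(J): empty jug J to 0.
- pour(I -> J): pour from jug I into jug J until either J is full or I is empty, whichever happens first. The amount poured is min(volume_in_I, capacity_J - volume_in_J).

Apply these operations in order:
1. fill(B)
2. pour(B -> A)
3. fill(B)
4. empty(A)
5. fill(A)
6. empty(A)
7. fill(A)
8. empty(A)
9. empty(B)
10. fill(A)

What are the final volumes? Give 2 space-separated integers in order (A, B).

Answer: 9 0

Derivation:
Step 1: fill(B) -> (A=0 B=12)
Step 2: pour(B -> A) -> (A=9 B=3)
Step 3: fill(B) -> (A=9 B=12)
Step 4: empty(A) -> (A=0 B=12)
Step 5: fill(A) -> (A=9 B=12)
Step 6: empty(A) -> (A=0 B=12)
Step 7: fill(A) -> (A=9 B=12)
Step 8: empty(A) -> (A=0 B=12)
Step 9: empty(B) -> (A=0 B=0)
Step 10: fill(A) -> (A=9 B=0)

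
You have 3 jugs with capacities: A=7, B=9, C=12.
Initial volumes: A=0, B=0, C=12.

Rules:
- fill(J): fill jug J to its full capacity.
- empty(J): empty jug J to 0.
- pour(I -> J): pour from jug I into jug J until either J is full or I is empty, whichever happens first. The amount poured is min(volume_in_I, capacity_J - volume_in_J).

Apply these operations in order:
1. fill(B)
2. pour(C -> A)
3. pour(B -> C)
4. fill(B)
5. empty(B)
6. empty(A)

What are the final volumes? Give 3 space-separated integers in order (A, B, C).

Answer: 0 0 12

Derivation:
Step 1: fill(B) -> (A=0 B=9 C=12)
Step 2: pour(C -> A) -> (A=7 B=9 C=5)
Step 3: pour(B -> C) -> (A=7 B=2 C=12)
Step 4: fill(B) -> (A=7 B=9 C=12)
Step 5: empty(B) -> (A=7 B=0 C=12)
Step 6: empty(A) -> (A=0 B=0 C=12)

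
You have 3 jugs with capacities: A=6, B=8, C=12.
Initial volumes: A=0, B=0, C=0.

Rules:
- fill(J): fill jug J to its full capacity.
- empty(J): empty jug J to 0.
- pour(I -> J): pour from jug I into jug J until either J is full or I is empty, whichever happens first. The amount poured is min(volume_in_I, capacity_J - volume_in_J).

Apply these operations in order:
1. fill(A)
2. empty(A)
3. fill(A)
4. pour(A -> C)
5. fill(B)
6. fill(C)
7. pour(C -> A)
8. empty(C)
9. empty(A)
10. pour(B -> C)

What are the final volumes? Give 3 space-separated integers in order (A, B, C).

Answer: 0 0 8

Derivation:
Step 1: fill(A) -> (A=6 B=0 C=0)
Step 2: empty(A) -> (A=0 B=0 C=0)
Step 3: fill(A) -> (A=6 B=0 C=0)
Step 4: pour(A -> C) -> (A=0 B=0 C=6)
Step 5: fill(B) -> (A=0 B=8 C=6)
Step 6: fill(C) -> (A=0 B=8 C=12)
Step 7: pour(C -> A) -> (A=6 B=8 C=6)
Step 8: empty(C) -> (A=6 B=8 C=0)
Step 9: empty(A) -> (A=0 B=8 C=0)
Step 10: pour(B -> C) -> (A=0 B=0 C=8)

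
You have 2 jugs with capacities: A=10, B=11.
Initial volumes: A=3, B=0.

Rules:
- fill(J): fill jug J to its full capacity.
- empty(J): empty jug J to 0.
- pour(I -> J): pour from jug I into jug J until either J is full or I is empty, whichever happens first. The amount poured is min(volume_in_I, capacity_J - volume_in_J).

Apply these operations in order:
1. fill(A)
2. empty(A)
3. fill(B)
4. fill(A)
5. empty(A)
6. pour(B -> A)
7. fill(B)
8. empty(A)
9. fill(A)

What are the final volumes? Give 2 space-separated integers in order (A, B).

Answer: 10 11

Derivation:
Step 1: fill(A) -> (A=10 B=0)
Step 2: empty(A) -> (A=0 B=0)
Step 3: fill(B) -> (A=0 B=11)
Step 4: fill(A) -> (A=10 B=11)
Step 5: empty(A) -> (A=0 B=11)
Step 6: pour(B -> A) -> (A=10 B=1)
Step 7: fill(B) -> (A=10 B=11)
Step 8: empty(A) -> (A=0 B=11)
Step 9: fill(A) -> (A=10 B=11)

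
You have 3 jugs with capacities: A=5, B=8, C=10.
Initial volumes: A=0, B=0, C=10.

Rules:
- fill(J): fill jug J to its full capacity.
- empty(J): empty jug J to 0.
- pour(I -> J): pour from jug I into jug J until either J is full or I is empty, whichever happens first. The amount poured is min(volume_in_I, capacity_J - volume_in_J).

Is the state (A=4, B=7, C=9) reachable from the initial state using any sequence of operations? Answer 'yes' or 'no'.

BFS explored all 342 reachable states.
Reachable set includes: (0,0,0), (0,0,1), (0,0,2), (0,0,3), (0,0,4), (0,0,5), (0,0,6), (0,0,7), (0,0,8), (0,0,9), (0,0,10), (0,1,0) ...
Target (A=4, B=7, C=9) not in reachable set → no.

Answer: no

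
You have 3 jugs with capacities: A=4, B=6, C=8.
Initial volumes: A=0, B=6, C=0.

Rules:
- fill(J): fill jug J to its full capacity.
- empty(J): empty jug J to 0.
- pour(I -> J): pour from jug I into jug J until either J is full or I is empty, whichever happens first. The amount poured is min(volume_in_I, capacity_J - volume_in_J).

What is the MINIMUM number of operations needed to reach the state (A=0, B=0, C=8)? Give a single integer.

Answer: 2

Derivation:
BFS from (A=0, B=6, C=0). One shortest path:
  1. empty(B) -> (A=0 B=0 C=0)
  2. fill(C) -> (A=0 B=0 C=8)
Reached target in 2 moves.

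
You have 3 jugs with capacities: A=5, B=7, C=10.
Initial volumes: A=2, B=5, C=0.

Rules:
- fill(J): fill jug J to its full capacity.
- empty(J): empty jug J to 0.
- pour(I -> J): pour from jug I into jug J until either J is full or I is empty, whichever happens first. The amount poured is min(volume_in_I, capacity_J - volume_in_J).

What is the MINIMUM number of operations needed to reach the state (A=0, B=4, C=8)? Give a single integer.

BFS from (A=2, B=5, C=0). One shortest path:
  1. fill(C) -> (A=2 B=5 C=10)
  2. pour(C -> B) -> (A=2 B=7 C=8)
  3. pour(B -> A) -> (A=5 B=4 C=8)
  4. empty(A) -> (A=0 B=4 C=8)
Reached target in 4 moves.

Answer: 4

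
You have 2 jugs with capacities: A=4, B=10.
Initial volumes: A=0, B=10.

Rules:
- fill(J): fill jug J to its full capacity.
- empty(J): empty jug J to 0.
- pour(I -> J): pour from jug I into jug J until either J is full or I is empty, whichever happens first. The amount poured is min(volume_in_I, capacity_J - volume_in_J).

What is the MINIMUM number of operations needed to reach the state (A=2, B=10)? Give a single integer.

BFS from (A=0, B=10). One shortest path:
  1. pour(B -> A) -> (A=4 B=6)
  2. empty(A) -> (A=0 B=6)
  3. pour(B -> A) -> (A=4 B=2)
  4. empty(A) -> (A=0 B=2)
  5. pour(B -> A) -> (A=2 B=0)
  6. fill(B) -> (A=2 B=10)
Reached target in 6 moves.

Answer: 6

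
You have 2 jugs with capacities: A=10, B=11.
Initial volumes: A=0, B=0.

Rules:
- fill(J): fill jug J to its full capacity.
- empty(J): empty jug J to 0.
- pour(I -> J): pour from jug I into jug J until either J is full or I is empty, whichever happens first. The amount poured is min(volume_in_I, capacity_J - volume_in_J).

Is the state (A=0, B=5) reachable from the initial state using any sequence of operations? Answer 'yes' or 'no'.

BFS from (A=0, B=0):
  1. fill(B) -> (A=0 B=11)
  2. pour(B -> A) -> (A=10 B=1)
  3. empty(A) -> (A=0 B=1)
  4. pour(B -> A) -> (A=1 B=0)
  5. fill(B) -> (A=1 B=11)
  6. pour(B -> A) -> (A=10 B=2)
  7. empty(A) -> (A=0 B=2)
  8. pour(B -> A) -> (A=2 B=0)
  9. fill(B) -> (A=2 B=11)
  10. pour(B -> A) -> (A=10 B=3)
  11. empty(A) -> (A=0 B=3)
  12. pour(B -> A) -> (A=3 B=0)
  13. fill(B) -> (A=3 B=11)
  14. pour(B -> A) -> (A=10 B=4)
  15. empty(A) -> (A=0 B=4)
  16. pour(B -> A) -> (A=4 B=0)
  17. fill(B) -> (A=4 B=11)
  18. pour(B -> A) -> (A=10 B=5)
  19. empty(A) -> (A=0 B=5)
Target reached → yes.

Answer: yes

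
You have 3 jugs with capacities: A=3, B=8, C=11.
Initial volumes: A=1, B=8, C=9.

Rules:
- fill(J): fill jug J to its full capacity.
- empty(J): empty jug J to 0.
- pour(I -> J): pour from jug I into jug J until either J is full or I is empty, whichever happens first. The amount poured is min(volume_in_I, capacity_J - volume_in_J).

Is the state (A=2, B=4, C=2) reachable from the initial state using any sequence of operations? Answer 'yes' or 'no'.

Answer: no

Derivation:
BFS explored all 292 reachable states.
Reachable set includes: (0,0,0), (0,0,1), (0,0,2), (0,0,3), (0,0,4), (0,0,5), (0,0,6), (0,0,7), (0,0,8), (0,0,9), (0,0,10), (0,0,11) ...
Target (A=2, B=4, C=2) not in reachable set → no.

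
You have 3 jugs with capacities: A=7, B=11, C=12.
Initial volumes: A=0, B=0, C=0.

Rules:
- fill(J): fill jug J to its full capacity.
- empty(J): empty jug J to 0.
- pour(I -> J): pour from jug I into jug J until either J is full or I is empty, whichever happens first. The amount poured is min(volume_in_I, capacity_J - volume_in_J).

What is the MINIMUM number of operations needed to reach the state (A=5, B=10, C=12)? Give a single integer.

Answer: 8

Derivation:
BFS from (A=0, B=0, C=0). One shortest path:
  1. fill(B) -> (A=0 B=11 C=0)
  2. fill(C) -> (A=0 B=11 C=12)
  3. pour(C -> A) -> (A=7 B=11 C=5)
  4. empty(A) -> (A=0 B=11 C=5)
  5. pour(C -> A) -> (A=5 B=11 C=0)
  6. pour(B -> C) -> (A=5 B=0 C=11)
  7. fill(B) -> (A=5 B=11 C=11)
  8. pour(B -> C) -> (A=5 B=10 C=12)
Reached target in 8 moves.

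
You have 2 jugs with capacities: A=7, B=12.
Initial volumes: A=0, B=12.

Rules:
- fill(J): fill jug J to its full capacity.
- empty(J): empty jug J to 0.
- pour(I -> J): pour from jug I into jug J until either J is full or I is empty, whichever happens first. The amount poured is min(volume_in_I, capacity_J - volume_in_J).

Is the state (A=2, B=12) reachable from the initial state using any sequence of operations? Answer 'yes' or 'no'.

Answer: yes

Derivation:
BFS from (A=0, B=12):
  1. fill(A) -> (A=7 B=12)
  2. empty(B) -> (A=7 B=0)
  3. pour(A -> B) -> (A=0 B=7)
  4. fill(A) -> (A=7 B=7)
  5. pour(A -> B) -> (A=2 B=12)
Target reached → yes.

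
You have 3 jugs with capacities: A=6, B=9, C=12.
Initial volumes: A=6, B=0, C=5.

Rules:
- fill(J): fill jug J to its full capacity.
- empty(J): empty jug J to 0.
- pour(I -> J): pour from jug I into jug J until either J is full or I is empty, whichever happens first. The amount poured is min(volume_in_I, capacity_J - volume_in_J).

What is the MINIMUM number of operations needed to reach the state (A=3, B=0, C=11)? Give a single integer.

Answer: 5

Derivation:
BFS from (A=6, B=0, C=5). One shortest path:
  1. empty(A) -> (A=0 B=0 C=5)
  2. fill(B) -> (A=0 B=9 C=5)
  3. pour(B -> A) -> (A=6 B=3 C=5)
  4. pour(A -> C) -> (A=0 B=3 C=11)
  5. pour(B -> A) -> (A=3 B=0 C=11)
Reached target in 5 moves.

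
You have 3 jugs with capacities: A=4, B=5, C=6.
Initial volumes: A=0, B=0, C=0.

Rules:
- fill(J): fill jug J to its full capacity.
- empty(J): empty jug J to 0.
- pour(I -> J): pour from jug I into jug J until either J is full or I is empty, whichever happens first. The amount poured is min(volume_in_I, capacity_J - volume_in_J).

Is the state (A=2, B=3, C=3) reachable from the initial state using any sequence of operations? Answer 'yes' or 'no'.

BFS explored all 150 reachable states.
Reachable set includes: (0,0,0), (0,0,1), (0,0,2), (0,0,3), (0,0,4), (0,0,5), (0,0,6), (0,1,0), (0,1,1), (0,1,2), (0,1,3), (0,1,4) ...
Target (A=2, B=3, C=3) not in reachable set → no.

Answer: no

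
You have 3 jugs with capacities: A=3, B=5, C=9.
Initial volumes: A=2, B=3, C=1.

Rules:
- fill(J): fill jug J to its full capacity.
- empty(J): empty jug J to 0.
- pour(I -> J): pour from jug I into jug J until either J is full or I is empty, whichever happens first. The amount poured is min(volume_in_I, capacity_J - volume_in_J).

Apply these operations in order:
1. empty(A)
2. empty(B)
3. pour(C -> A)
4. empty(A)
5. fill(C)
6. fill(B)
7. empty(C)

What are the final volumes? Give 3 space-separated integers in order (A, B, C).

Answer: 0 5 0

Derivation:
Step 1: empty(A) -> (A=0 B=3 C=1)
Step 2: empty(B) -> (A=0 B=0 C=1)
Step 3: pour(C -> A) -> (A=1 B=0 C=0)
Step 4: empty(A) -> (A=0 B=0 C=0)
Step 5: fill(C) -> (A=0 B=0 C=9)
Step 6: fill(B) -> (A=0 B=5 C=9)
Step 7: empty(C) -> (A=0 B=5 C=0)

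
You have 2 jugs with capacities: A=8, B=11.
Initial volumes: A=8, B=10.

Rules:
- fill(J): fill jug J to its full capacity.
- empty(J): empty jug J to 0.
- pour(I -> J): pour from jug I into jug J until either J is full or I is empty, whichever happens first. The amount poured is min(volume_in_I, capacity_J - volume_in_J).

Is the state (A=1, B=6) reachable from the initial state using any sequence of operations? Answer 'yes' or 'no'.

BFS explored all 38 reachable states.
Reachable set includes: (0,0), (0,1), (0,2), (0,3), (0,4), (0,5), (0,6), (0,7), (0,8), (0,9), (0,10), (0,11) ...
Target (A=1, B=6) not in reachable set → no.

Answer: no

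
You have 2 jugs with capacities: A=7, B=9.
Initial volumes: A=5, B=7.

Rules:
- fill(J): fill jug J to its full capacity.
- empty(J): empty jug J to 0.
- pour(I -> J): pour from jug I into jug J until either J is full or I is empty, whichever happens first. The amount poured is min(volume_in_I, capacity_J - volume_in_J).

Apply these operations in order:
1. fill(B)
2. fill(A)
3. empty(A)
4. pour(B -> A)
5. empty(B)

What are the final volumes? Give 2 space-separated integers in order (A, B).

Step 1: fill(B) -> (A=5 B=9)
Step 2: fill(A) -> (A=7 B=9)
Step 3: empty(A) -> (A=0 B=9)
Step 4: pour(B -> A) -> (A=7 B=2)
Step 5: empty(B) -> (A=7 B=0)

Answer: 7 0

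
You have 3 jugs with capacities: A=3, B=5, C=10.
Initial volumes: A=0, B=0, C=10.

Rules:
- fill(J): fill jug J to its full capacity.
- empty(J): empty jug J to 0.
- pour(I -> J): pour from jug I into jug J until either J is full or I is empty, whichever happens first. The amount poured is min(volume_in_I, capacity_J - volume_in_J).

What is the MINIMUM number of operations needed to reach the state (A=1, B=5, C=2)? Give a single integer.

Answer: 6

Derivation:
BFS from (A=0, B=0, C=10). One shortest path:
  1. fill(A) -> (A=3 B=0 C=10)
  2. pour(A -> B) -> (A=0 B=3 C=10)
  3. pour(C -> A) -> (A=3 B=3 C=7)
  4. pour(A -> B) -> (A=1 B=5 C=7)
  5. empty(B) -> (A=1 B=0 C=7)
  6. pour(C -> B) -> (A=1 B=5 C=2)
Reached target in 6 moves.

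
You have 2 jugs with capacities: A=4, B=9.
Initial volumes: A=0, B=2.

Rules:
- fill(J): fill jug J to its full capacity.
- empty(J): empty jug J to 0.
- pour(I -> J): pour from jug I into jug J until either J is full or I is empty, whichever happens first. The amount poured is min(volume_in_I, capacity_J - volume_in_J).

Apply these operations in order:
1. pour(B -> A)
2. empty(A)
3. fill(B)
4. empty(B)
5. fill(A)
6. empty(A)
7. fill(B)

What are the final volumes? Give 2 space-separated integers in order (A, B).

Step 1: pour(B -> A) -> (A=2 B=0)
Step 2: empty(A) -> (A=0 B=0)
Step 3: fill(B) -> (A=0 B=9)
Step 4: empty(B) -> (A=0 B=0)
Step 5: fill(A) -> (A=4 B=0)
Step 6: empty(A) -> (A=0 B=0)
Step 7: fill(B) -> (A=0 B=9)

Answer: 0 9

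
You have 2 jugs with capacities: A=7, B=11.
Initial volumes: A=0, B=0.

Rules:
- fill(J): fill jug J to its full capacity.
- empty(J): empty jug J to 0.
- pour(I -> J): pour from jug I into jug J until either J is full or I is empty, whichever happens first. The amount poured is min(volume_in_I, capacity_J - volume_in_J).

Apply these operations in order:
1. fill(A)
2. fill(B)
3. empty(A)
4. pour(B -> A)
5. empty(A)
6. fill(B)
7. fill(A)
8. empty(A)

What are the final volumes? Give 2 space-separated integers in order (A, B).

Answer: 0 11

Derivation:
Step 1: fill(A) -> (A=7 B=0)
Step 2: fill(B) -> (A=7 B=11)
Step 3: empty(A) -> (A=0 B=11)
Step 4: pour(B -> A) -> (A=7 B=4)
Step 5: empty(A) -> (A=0 B=4)
Step 6: fill(B) -> (A=0 B=11)
Step 7: fill(A) -> (A=7 B=11)
Step 8: empty(A) -> (A=0 B=11)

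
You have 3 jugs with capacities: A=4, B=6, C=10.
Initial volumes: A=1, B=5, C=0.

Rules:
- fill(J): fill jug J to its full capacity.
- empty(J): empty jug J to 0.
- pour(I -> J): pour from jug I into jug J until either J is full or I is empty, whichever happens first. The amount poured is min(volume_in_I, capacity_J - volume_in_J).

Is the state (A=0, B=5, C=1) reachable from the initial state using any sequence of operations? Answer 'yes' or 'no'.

Answer: yes

Derivation:
BFS from (A=1, B=5, C=0):
  1. pour(A -> C) -> (A=0 B=5 C=1)
Target reached → yes.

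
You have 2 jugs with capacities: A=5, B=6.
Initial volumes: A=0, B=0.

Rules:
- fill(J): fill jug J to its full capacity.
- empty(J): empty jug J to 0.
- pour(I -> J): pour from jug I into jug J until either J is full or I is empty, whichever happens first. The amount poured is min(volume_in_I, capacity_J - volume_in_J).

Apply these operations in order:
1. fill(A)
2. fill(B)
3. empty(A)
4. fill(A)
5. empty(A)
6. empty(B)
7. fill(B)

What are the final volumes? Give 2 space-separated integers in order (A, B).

Step 1: fill(A) -> (A=5 B=0)
Step 2: fill(B) -> (A=5 B=6)
Step 3: empty(A) -> (A=0 B=6)
Step 4: fill(A) -> (A=5 B=6)
Step 5: empty(A) -> (A=0 B=6)
Step 6: empty(B) -> (A=0 B=0)
Step 7: fill(B) -> (A=0 B=6)

Answer: 0 6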